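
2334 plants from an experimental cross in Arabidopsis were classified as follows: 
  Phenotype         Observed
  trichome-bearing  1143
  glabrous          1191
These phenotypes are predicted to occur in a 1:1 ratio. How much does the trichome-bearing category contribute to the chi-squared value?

0.494

Expected counts for N = 2334 under a 1:1 ratio (total parts = 2):
  trichome-bearing: 2334 × 1/2 = 1167
  glabrous: 2334 × 1/2 = 1167
Contribution of trichome-bearing: (1143 − 1167)² / 1167 = 0.4936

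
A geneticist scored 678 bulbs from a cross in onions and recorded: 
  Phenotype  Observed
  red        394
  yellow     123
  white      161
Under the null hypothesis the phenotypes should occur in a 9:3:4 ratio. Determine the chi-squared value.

Under the 9:3:4 hypothesis (Σ ratio = 16, N = 678):
  red: 678 × 9/16 = 381.375
  yellow: 678 × 3/16 = 127.125
  white: 678 × 4/16 = 169.5
χ² = Σ (O − E)² / E
  red: (394 − 381.375)² / 381.375 = 0.4179
  yellow: (123 − 127.125)² / 127.125 = 0.1338
  white: (161 − 169.5)² / 169.5 = 0.4263
χ² = 0.4179 + 0.1338 + 0.4263 = 0.978

0.978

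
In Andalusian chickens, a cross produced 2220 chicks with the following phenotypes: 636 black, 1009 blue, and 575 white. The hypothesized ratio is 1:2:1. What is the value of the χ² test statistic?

Under the 1:2:1 hypothesis (Σ ratio = 4, N = 2220):
  black: 2220 × 1/4 = 555
  blue: 2220 × 2/4 = 1110
  white: 2220 × 1/4 = 555
χ² = Σ (O − E)² / E
  black: (636 − 555)² / 555 = 11.8216
  blue: (1009 − 1110)² / 1110 = 9.1901
  white: (575 − 555)² / 555 = 0.7207
χ² = 11.8216 + 9.1901 + 0.7207 = 21.7324 ≈ 21.732

21.732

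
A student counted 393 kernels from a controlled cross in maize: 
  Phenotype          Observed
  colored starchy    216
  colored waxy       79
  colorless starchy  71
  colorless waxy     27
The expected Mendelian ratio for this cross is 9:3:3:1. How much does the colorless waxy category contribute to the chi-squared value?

0.242

Expected counts for N = 393 under a 9:3:3:1 ratio (total parts = 16):
  colored starchy: 393 × 9/16 = 221.0625
  colored waxy: 393 × 3/16 = 73.6875
  colorless starchy: 393 × 3/16 = 73.6875
  colorless waxy: 393 × 1/16 = 24.5625
Contribution of colorless waxy: (27 − 24.5625)² / 24.5625 = 0.2419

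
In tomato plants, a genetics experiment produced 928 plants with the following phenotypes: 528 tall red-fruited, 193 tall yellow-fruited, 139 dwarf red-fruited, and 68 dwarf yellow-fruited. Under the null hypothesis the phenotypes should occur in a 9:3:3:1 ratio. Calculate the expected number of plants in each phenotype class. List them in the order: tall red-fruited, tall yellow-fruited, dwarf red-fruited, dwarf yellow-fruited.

522, 174, 174, 58

Under the 9:3:3:1 hypothesis (Σ ratio = 16, N = 928):
  tall red-fruited: 928 × 9/16 = 522
  tall yellow-fruited: 928 × 3/16 = 174
  dwarf red-fruited: 928 × 3/16 = 174
  dwarf yellow-fruited: 928 × 1/16 = 58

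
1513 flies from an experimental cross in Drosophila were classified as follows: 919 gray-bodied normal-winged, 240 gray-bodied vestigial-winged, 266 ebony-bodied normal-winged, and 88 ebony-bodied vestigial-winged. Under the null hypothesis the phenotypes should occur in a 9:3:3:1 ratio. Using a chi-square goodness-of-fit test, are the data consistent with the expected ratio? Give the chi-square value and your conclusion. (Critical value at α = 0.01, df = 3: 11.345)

13.709; not consistent

The 9:3:3:1 ratio has 16 parts, so with N = 1513 the expected counts are:
  gray-bodied normal-winged: 1513 × 9/16 = 851.0625
  gray-bodied vestigial-winged: 1513 × 3/16 = 283.6875
  ebony-bodied normal-winged: 1513 × 3/16 = 283.6875
  ebony-bodied vestigial-winged: 1513 × 1/16 = 94.5625
χ² = Σ (O − E)² / E
  gray-bodied normal-winged: (919 − 851.0625)² / 851.0625 = 5.4232
  gray-bodied vestigial-winged: (240 − 283.6875)² / 283.6875 = 6.7278
  ebony-bodied normal-winged: (266 − 283.6875)² / 283.6875 = 1.1028
  ebony-bodied vestigial-winged: (88 − 94.5625)² / 94.5625 = 0.4554
χ² = 5.4232 + 6.7278 + 1.1028 + 0.4554 = 13.7092 ≈ 13.709
Degrees of freedom = 4 − 1 = 3; critical value at α = 0.01 is 11.345.
Since 13.709 > 11.345, we reject the null hypothesis — the data do not fit the 9:3:3:1 ratio.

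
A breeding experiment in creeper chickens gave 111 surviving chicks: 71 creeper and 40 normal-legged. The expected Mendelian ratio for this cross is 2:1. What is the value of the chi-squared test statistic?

0.365

Expected counts for N = 111 under a 2:1 ratio (total parts = 3):
  creeper: 111 × 2/3 = 74
  normal-legged: 111 × 1/3 = 37
χ² = Σ (O − E)² / E
  creeper: (71 − 74)² / 74 = 0.1216
  normal-legged: (40 − 37)² / 37 = 0.2432
χ² = 0.1216 + 0.2432 = 0.3648 ≈ 0.365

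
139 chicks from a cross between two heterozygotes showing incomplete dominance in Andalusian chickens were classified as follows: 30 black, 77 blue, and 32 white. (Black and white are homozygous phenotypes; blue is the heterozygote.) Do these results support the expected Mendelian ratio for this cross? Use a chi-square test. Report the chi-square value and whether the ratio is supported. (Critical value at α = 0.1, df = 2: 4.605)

With incomplete dominance, a heterozygote × heterozygote cross gives a 1:2:1 phenotypic ratio.
Total ratio parts = 4. Expected numbers out of 139:
  black: 139 × 1/4 = 34.75
  blue: 139 × 2/4 = 69.5
  white: 139 × 1/4 = 34.75
χ² = Σ (O − E)² / E
  black: (30 − 34.75)² / 34.75 = 0.6493
  blue: (77 − 69.5)² / 69.5 = 0.8094
  white: (32 − 34.75)² / 34.75 = 0.2176
χ² = 0.6493 + 0.8094 + 0.2176 = 1.6763 ≈ 1.676
Degrees of freedom = 3 − 1 = 2; critical value at α = 0.1 is 4.605.
Since 1.676 < 4.605, we fail to reject the null hypothesis — the data are consistent with the 1:2:1 ratio.

1.676; consistent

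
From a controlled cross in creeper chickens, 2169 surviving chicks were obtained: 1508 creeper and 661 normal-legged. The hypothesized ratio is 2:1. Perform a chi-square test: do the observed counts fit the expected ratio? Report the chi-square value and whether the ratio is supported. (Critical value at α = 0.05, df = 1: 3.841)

7.975; not consistent

Total ratio parts = 3. Expected numbers out of 2169:
  creeper: 2169 × 2/3 = 1446
  normal-legged: 2169 × 1/3 = 723
χ² = Σ (O − E)² / E
  creeper: (1508 − 1446)² / 1446 = 2.6584
  normal-legged: (661 − 723)² / 723 = 5.3167
χ² = 2.6584 + 5.3167 = 7.9751 ≈ 7.975
Degrees of freedom = 2 − 1 = 1; critical value at α = 0.05 is 3.841.
Since 7.975 > 3.841, we reject the null hypothesis — the data do not fit the 2:1 ratio.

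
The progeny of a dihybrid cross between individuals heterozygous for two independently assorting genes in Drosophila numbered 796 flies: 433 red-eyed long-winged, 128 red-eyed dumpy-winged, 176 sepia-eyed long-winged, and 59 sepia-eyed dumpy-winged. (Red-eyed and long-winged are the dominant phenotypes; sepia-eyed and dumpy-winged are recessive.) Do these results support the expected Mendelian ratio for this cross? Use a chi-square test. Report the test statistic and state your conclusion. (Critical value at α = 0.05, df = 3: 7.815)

A dihybrid F₂ with independent assortment and complete dominance at both loci gives a 9:3:3:1 phenotypic ratio.
Expected counts for N = 796 under a 9:3:3:1 ratio (total parts = 16):
  red-eyed long-winged: 796 × 9/16 = 447.75
  red-eyed dumpy-winged: 796 × 3/16 = 149.25
  sepia-eyed long-winged: 796 × 3/16 = 149.25
  sepia-eyed dumpy-winged: 796 × 1/16 = 49.75
χ² = Σ (O − E)² / E
  red-eyed long-winged: (433 − 447.75)² / 447.75 = 0.4859
  red-eyed dumpy-winged: (128 − 149.25)² / 149.25 = 3.0255
  sepia-eyed long-winged: (176 − 149.25)² / 149.25 = 4.7944
  sepia-eyed dumpy-winged: (59 − 49.75)² / 49.75 = 1.7198
χ² = 0.4859 + 3.0255 + 4.7944 + 1.7198 = 10.0256 ≈ 10.026
Degrees of freedom = 4 − 1 = 3; critical value at α = 0.05 is 7.815.
Since 10.026 > 7.815, we reject the null hypothesis — the data do not fit the 9:3:3:1 ratio.

10.026; not consistent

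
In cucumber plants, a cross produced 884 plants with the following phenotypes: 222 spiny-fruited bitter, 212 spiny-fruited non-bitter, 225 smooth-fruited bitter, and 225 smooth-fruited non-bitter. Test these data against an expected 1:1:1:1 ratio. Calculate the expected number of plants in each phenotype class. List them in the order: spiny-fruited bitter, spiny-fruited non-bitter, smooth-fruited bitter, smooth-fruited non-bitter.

221, 221, 221, 221

Expected counts for N = 884 under a 1:1:1:1 ratio (total parts = 4):
  spiny-fruited bitter: 884 × 1/4 = 221
  spiny-fruited non-bitter: 884 × 1/4 = 221
  smooth-fruited bitter: 884 × 1/4 = 221
  smooth-fruited non-bitter: 884 × 1/4 = 221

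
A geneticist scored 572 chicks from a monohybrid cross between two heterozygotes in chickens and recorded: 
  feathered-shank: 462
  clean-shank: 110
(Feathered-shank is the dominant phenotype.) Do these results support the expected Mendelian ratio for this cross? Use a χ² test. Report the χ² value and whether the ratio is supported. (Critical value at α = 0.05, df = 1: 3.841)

For a monohybrid cross between heterozygotes with complete dominance, the expected phenotypic ratio is 3:1.
Total ratio parts = 4. Expected numbers out of 572:
  feathered-shank: 572 × 3/4 = 429
  clean-shank: 572 × 1/4 = 143
χ² = Σ (O − E)² / E
  feathered-shank: (462 − 429)² / 429 = 2.5385
  clean-shank: (110 − 143)² / 143 = 7.6154
χ² = 2.5385 + 7.6154 = 10.1539 ≈ 10.154
Degrees of freedom = 2 − 1 = 1; critical value at α = 0.05 is 3.841.
Since 10.154 > 3.841, we reject the null hypothesis — the data do not fit the 3:1 ratio.

10.154; not consistent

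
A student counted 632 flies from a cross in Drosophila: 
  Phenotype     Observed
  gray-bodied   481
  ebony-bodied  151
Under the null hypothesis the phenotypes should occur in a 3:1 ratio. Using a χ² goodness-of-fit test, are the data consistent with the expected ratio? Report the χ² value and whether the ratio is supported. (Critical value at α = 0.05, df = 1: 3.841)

Total ratio parts = 4. Expected numbers out of 632:
  gray-bodied: 632 × 3/4 = 474
  ebony-bodied: 632 × 1/4 = 158
χ² = Σ (O − E)² / E
  gray-bodied: (481 − 474)² / 474 = 0.1034
  ebony-bodied: (151 − 158)² / 158 = 0.3101
χ² = 0.1034 + 0.3101 = 0.4135 ≈ 0.414
Degrees of freedom = 2 − 1 = 1; critical value at α = 0.05 is 3.841.
Since 0.414 < 3.841, we fail to reject the null hypothesis — the data are consistent with the 3:1 ratio.

0.414; consistent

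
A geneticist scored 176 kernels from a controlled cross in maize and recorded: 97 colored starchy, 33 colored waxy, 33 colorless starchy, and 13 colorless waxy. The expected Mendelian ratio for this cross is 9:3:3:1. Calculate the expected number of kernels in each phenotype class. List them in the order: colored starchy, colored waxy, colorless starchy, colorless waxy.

99, 33, 33, 11

The 9:3:3:1 ratio has 16 parts, so with N = 176 the expected counts are:
  colored starchy: 176 × 9/16 = 99
  colored waxy: 176 × 3/16 = 33
  colorless starchy: 176 × 3/16 = 33
  colorless waxy: 176 × 1/16 = 11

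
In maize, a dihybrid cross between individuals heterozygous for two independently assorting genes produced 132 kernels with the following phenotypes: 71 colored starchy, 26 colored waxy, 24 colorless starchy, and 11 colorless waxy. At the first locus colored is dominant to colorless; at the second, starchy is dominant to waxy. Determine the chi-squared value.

A dihybrid F₂ with independent assortment and complete dominance at both loci gives a 9:3:3:1 phenotypic ratio.
Total ratio parts = 16. Expected numbers out of 132:
  colored starchy: 132 × 9/16 = 74.25
  colored waxy: 132 × 3/16 = 24.75
  colorless starchy: 132 × 3/16 = 24.75
  colorless waxy: 132 × 1/16 = 8.25
χ² = Σ (O − E)² / E
  colored starchy: (71 − 74.25)² / 74.25 = 0.1423
  colored waxy: (26 − 24.75)² / 24.75 = 0.0631
  colorless starchy: (24 − 24.75)² / 24.75 = 0.0227
  colorless waxy: (11 − 8.25)² / 8.25 = 0.9167
χ² = 0.1423 + 0.0631 + 0.0227 + 0.9167 = 1.1448 ≈ 1.145

1.145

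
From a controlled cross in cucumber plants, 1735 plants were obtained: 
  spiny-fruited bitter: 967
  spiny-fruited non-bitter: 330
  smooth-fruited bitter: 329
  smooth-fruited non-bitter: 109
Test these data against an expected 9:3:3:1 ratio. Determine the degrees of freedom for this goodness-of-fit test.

A goodness-of-fit test with 4 phenotype classes has df = 4 − 1 = 3.

3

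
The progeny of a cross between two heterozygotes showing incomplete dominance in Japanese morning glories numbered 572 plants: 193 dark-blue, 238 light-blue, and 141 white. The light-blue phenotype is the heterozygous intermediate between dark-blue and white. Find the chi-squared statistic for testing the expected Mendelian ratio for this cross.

25.566

With incomplete dominance, a heterozygote × heterozygote cross gives a 1:2:1 phenotypic ratio.
Total ratio parts = 4. Expected numbers out of 572:
  dark-blue: 572 × 1/4 = 143
  light-blue: 572 × 2/4 = 286
  white: 572 × 1/4 = 143
χ² = Σ (O − E)² / E
  dark-blue: (193 − 143)² / 143 = 17.4825
  light-blue: (238 − 286)² / 286 = 8.0559
  white: (141 − 143)² / 143 = 0.0280
χ² = 17.4825 + 8.0559 + 0.0280 = 25.5664 ≈ 25.566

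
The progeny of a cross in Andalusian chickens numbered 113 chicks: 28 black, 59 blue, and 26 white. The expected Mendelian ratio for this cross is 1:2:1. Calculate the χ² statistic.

Expected counts for N = 113 under a 1:2:1 ratio (total parts = 4):
  black: 113 × 1/4 = 28.25
  blue: 113 × 2/4 = 56.5
  white: 113 × 1/4 = 28.25
χ² = Σ (O − E)² / E
  black: (28 − 28.25)² / 28.25 = 0.0022
  blue: (59 − 56.5)² / 56.5 = 0.1106
  white: (26 − 28.25)² / 28.25 = 0.1792
χ² = 0.0022 + 0.1106 + 0.1792 = 0.292

0.292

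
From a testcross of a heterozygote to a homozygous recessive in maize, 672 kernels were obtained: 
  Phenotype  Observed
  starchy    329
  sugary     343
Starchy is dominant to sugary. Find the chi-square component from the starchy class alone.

A testcross of a heterozygote (Aa × aa) gives a 1:1 phenotypic ratio.
Expected counts for N = 672 under a 1:1 ratio (total parts = 2):
  starchy: 672 × 1/2 = 336
  sugary: 672 × 1/2 = 336
Contribution of starchy: (329 − 336)² / 336 = 0.1458

0.146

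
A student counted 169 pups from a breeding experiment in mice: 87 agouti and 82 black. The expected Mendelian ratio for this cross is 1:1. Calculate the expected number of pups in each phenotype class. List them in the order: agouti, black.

The 1:1 ratio has 2 parts, so with N = 169 the expected counts are:
  agouti: 169 × 1/2 = 84.5
  black: 169 × 1/2 = 84.5

84.5, 84.5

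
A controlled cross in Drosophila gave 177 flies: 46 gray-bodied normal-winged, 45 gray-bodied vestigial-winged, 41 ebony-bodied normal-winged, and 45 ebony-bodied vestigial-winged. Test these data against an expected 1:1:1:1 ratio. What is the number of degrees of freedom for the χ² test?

A goodness-of-fit test with 4 phenotype classes has df = 4 − 1 = 3.

3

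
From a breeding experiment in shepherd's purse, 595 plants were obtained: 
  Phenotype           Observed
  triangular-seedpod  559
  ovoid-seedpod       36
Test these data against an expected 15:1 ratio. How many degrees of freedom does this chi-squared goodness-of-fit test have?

1

A goodness-of-fit test with 2 phenotype classes has df = 2 − 1 = 1.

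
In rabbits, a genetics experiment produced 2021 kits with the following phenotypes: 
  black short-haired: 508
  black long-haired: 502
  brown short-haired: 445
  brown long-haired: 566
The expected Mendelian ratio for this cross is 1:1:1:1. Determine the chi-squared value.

Under the 1:1:1:1 hypothesis (Σ ratio = 4, N = 2021):
  black short-haired: 2021 × 1/4 = 505.25
  black long-haired: 2021 × 1/4 = 505.25
  brown short-haired: 2021 × 1/4 = 505.25
  brown long-haired: 2021 × 1/4 = 505.25
χ² = Σ (O − E)² / E
  black short-haired: (508 − 505.25)² / 505.25 = 0.0150
  black long-haired: (502 − 505.25)² / 505.25 = 0.0209
  brown short-haired: (445 − 505.25)² / 505.25 = 7.1847
  brown long-haired: (566 − 505.25)² / 505.25 = 7.3044
χ² = 0.0150 + 0.0209 + 7.1847 + 7.3044 = 14.525

14.525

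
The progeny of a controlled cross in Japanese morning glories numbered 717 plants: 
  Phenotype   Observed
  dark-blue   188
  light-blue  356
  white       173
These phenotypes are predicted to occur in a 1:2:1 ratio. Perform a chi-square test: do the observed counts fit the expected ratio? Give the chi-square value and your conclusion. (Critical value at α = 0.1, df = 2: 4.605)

Expected counts for N = 717 under a 1:2:1 ratio (total parts = 4):
  dark-blue: 717 × 1/4 = 179.25
  light-blue: 717 × 2/4 = 358.5
  white: 717 × 1/4 = 179.25
χ² = Σ (O − E)² / E
  dark-blue: (188 − 179.25)² / 179.25 = 0.4271
  light-blue: (356 − 358.5)² / 358.5 = 0.0174
  white: (173 − 179.25)² / 179.25 = 0.2179
χ² = 0.4271 + 0.0174 + 0.2179 = 0.6624 ≈ 0.662
Degrees of freedom = 3 − 1 = 2; critical value at α = 0.1 is 4.605.
Since 0.662 < 4.605, we fail to reject the null hypothesis — the data are consistent with the 1:2:1 ratio.

0.662; consistent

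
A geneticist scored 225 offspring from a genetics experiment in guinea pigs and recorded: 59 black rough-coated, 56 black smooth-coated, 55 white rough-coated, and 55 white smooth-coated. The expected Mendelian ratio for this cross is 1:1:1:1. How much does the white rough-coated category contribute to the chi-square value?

Under the 1:1:1:1 hypothesis (Σ ratio = 4, N = 225):
  black rough-coated: 225 × 1/4 = 56.25
  black smooth-coated: 225 × 1/4 = 56.25
  white rough-coated: 225 × 1/4 = 56.25
  white smooth-coated: 225 × 1/4 = 56.25
Contribution of white rough-coated: (55 − 56.25)² / 56.25 = 0.0278

0.028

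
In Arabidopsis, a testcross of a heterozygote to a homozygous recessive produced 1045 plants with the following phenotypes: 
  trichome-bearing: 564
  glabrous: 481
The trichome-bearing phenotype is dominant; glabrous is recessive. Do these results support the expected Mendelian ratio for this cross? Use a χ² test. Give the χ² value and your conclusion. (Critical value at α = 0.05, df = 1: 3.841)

6.592; not consistent

A testcross of a heterozygote (Aa × aa) gives a 1:1 phenotypic ratio.
Total ratio parts = 2. Expected numbers out of 1045:
  trichome-bearing: 1045 × 1/2 = 522.5
  glabrous: 1045 × 1/2 = 522.5
χ² = Σ (O − E)² / E
  trichome-bearing: (564 − 522.5)² / 522.5 = 3.2962
  glabrous: (481 − 522.5)² / 522.5 = 3.2962
χ² = 3.2962 + 3.2962 = 6.5924 ≈ 6.592
Degrees of freedom = 2 − 1 = 1; critical value at α = 0.05 is 3.841.
Since 6.592 > 3.841, we reject the null hypothesis — the data do not fit the 1:1 ratio.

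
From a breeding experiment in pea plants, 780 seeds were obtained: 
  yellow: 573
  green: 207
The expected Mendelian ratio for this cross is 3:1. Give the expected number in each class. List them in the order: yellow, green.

585, 195

Expected counts for N = 780 under a 3:1 ratio (total parts = 4):
  yellow: 780 × 3/4 = 585
  green: 780 × 1/4 = 195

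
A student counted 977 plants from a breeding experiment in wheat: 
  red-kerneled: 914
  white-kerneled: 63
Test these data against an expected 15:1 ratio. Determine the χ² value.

The 15:1 ratio has 16 parts, so with N = 977 the expected counts are:
  red-kerneled: 977 × 15/16 = 915.9375
  white-kerneled: 977 × 1/16 = 61.0625
χ² = Σ (O − E)² / E
  red-kerneled: (914 − 915.9375)² / 915.9375 = 0.0041
  white-kerneled: (63 − 61.0625)² / 61.0625 = 0.0615
χ² = 0.0041 + 0.0615 = 0.0656 ≈ 0.066

0.066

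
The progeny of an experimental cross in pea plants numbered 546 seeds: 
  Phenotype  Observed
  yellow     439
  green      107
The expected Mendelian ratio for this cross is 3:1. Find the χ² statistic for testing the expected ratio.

8.501

Expected counts for N = 546 under a 3:1 ratio (total parts = 4):
  yellow: 546 × 3/4 = 409.5
  green: 546 × 1/4 = 136.5
χ² = Σ (O − E)² / E
  yellow: (439 − 409.5)² / 409.5 = 2.1252
  green: (107 − 136.5)² / 136.5 = 6.3755
χ² = 2.1252 + 6.3755 = 8.5007 ≈ 8.501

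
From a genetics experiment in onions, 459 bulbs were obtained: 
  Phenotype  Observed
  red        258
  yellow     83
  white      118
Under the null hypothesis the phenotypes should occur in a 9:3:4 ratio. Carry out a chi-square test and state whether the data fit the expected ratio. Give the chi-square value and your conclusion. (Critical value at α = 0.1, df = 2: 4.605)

0.201; consistent

Expected counts for N = 459 under a 9:3:4 ratio (total parts = 16):
  red: 459 × 9/16 = 258.1875
  yellow: 459 × 3/16 = 86.0625
  white: 459 × 4/16 = 114.75
χ² = Σ (O − E)² / E
  red: (258 − 258.1875)² / 258.1875 = 0.0001
  yellow: (83 − 86.0625)² / 86.0625 = 0.1090
  white: (118 − 114.75)² / 114.75 = 0.0920
χ² = 0.0001 + 0.1090 + 0.0920 = 0.2011 ≈ 0.201
Degrees of freedom = 3 − 1 = 2; critical value at α = 0.1 is 4.605.
Since 0.201 < 4.605, we fail to reject the null hypothesis — the data are consistent with the 9:3:4 ratio.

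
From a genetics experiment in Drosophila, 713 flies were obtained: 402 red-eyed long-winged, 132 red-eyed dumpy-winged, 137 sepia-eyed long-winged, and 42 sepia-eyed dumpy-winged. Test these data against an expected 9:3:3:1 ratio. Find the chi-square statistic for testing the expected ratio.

Expected counts for N = 713 under a 9:3:3:1 ratio (total parts = 16):
  red-eyed long-winged: 713 × 9/16 = 401.0625
  red-eyed dumpy-winged: 713 × 3/16 = 133.6875
  sepia-eyed long-winged: 713 × 3/16 = 133.6875
  sepia-eyed dumpy-winged: 713 × 1/16 = 44.5625
χ² = Σ (O − E)² / E
  red-eyed long-winged: (402 − 401.0625)² / 401.0625 = 0.0022
  red-eyed dumpy-winged: (132 − 133.6875)² / 133.6875 = 0.0213
  sepia-eyed long-winged: (137 − 133.6875)² / 133.6875 = 0.0821
  sepia-eyed dumpy-winged: (42 − 44.5625)² / 44.5625 = 0.1474
χ² = 0.0022 + 0.0213 + 0.0821 + 0.1474 = 0.253

0.253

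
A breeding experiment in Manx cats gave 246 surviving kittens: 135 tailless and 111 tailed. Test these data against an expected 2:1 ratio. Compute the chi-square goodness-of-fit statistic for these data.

Total ratio parts = 3. Expected numbers out of 246:
  tailless: 246 × 2/3 = 164
  tailed: 246 × 1/3 = 82
χ² = Σ (O − E)² / E
  tailless: (135 − 164)² / 164 = 5.1280
  tailed: (111 − 82)² / 82 = 10.2561
χ² = 5.1280 + 10.2561 = 15.3841 ≈ 15.384

15.384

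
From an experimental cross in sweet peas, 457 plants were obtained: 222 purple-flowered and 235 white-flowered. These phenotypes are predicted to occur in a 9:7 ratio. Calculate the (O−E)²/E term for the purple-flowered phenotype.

4.782

Total ratio parts = 16. Expected numbers out of 457:
  purple-flowered: 457 × 9/16 = 257.0625
  white-flowered: 457 × 7/16 = 199.9375
Contribution of purple-flowered: (222 − 257.0625)² / 257.0625 = 4.7824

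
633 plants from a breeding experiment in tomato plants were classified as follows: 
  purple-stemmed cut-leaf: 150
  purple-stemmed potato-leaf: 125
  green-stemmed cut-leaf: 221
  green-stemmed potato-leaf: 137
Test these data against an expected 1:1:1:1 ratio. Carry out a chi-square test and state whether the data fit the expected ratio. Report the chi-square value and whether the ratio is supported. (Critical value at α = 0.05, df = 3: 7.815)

35.152; not consistent

The 1:1:1:1 ratio has 4 parts, so with N = 633 the expected counts are:
  purple-stemmed cut-leaf: 633 × 1/4 = 158.25
  purple-stemmed potato-leaf: 633 × 1/4 = 158.25
  green-stemmed cut-leaf: 633 × 1/4 = 158.25
  green-stemmed potato-leaf: 633 × 1/4 = 158.25
χ² = Σ (O − E)² / E
  purple-stemmed cut-leaf: (150 − 158.25)² / 158.25 = 0.4301
  purple-stemmed potato-leaf: (125 − 158.25)² / 158.25 = 6.9862
  green-stemmed cut-leaf: (221 − 158.25)² / 158.25 = 24.8819
  green-stemmed potato-leaf: (137 − 158.25)² / 158.25 = 2.8535
χ² = 0.4301 + 6.9862 + 24.8819 + 2.8535 = 35.1517 ≈ 35.152
Degrees of freedom = 4 − 1 = 3; critical value at α = 0.05 is 7.815.
Since 35.152 > 7.815, we reject the null hypothesis — the data do not fit the 1:1:1:1 ratio.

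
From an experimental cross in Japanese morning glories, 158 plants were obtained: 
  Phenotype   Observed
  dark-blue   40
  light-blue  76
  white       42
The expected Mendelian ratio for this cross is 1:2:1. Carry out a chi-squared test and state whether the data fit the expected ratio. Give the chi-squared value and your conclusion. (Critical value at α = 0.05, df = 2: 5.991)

Under the 1:2:1 hypothesis (Σ ratio = 4, N = 158):
  dark-blue: 158 × 1/4 = 39.5
  light-blue: 158 × 2/4 = 79
  white: 158 × 1/4 = 39.5
χ² = Σ (O − E)² / E
  dark-blue: (40 − 39.5)² / 39.5 = 0.0063
  light-blue: (76 − 79)² / 79 = 0.1139
  white: (42 − 39.5)² / 39.5 = 0.1582
χ² = 0.0063 + 0.1139 + 0.1582 = 0.2784 ≈ 0.278
Degrees of freedom = 3 − 1 = 2; critical value at α = 0.05 is 5.991.
Since 0.278 < 5.991, we fail to reject the null hypothesis — the data are consistent with the 1:2:1 ratio.

0.278; consistent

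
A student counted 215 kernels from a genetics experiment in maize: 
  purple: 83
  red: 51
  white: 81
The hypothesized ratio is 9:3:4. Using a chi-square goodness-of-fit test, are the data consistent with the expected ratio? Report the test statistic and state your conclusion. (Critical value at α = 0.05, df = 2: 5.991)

28.549; not consistent

The 9:3:4 ratio has 16 parts, so with N = 215 the expected counts are:
  purple: 215 × 9/16 = 120.9375
  red: 215 × 3/16 = 40.3125
  white: 215 × 4/16 = 53.75
χ² = Σ (O − E)² / E
  purple: (83 − 120.9375)² / 120.9375 = 11.9008
  red: (51 − 40.3125)² / 40.3125 = 2.8334
  white: (81 − 53.75)² / 53.75 = 13.8151
χ² = 11.9008 + 2.8334 + 13.8151 = 28.5493 ≈ 28.549
Degrees of freedom = 3 − 1 = 2; critical value at α = 0.05 is 5.991.
Since 28.549 > 5.991, we reject the null hypothesis — the data do not fit the 9:3:4 ratio.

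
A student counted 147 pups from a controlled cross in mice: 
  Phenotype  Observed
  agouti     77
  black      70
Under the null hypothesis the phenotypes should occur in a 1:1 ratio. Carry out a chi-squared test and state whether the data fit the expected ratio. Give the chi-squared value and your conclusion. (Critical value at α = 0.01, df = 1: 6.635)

0.333; consistent

The 1:1 ratio has 2 parts, so with N = 147 the expected counts are:
  agouti: 147 × 1/2 = 73.5
  black: 147 × 1/2 = 73.5
χ² = Σ (O − E)² / E
  agouti: (77 − 73.5)² / 73.5 = 0.1667
  black: (70 − 73.5)² / 73.5 = 0.1667
χ² = 0.1667 + 0.1667 = 0.3334 ≈ 0.333
Degrees of freedom = 2 − 1 = 1; critical value at α = 0.01 is 6.635.
Since 0.333 < 6.635, we fail to reject the null hypothesis — the data are consistent with the 1:1 ratio.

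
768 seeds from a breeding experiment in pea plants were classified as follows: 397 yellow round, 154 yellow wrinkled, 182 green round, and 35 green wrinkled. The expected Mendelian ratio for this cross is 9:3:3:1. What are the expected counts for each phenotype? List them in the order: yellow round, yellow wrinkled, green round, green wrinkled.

432, 144, 144, 48

The 9:3:3:1 ratio has 16 parts, so with N = 768 the expected counts are:
  yellow round: 768 × 9/16 = 432
  yellow wrinkled: 768 × 3/16 = 144
  green round: 768 × 3/16 = 144
  green wrinkled: 768 × 1/16 = 48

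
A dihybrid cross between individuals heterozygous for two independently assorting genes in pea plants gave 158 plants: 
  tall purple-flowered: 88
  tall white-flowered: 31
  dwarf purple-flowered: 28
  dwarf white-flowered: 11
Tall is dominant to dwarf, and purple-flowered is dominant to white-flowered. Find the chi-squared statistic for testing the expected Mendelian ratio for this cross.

A dihybrid F₂ with independent assortment and complete dominance at both loci gives a 9:3:3:1 phenotypic ratio.
Expected counts for N = 158 under a 9:3:3:1 ratio (total parts = 16):
  tall purple-flowered: 158 × 9/16 = 88.875
  tall white-flowered: 158 × 3/16 = 29.625
  dwarf purple-flowered: 158 × 3/16 = 29.625
  dwarf white-flowered: 158 × 1/16 = 9.875
χ² = Σ (O − E)² / E
  tall purple-flowered: (88 − 88.875)² / 88.875 = 0.0086
  tall white-flowered: (31 − 29.625)² / 29.625 = 0.0638
  dwarf purple-flowered: (28 − 29.625)² / 29.625 = 0.0891
  dwarf white-flowered: (11 − 9.875)² / 9.875 = 0.1282
χ² = 0.0086 + 0.0638 + 0.0891 + 0.1282 = 0.2897 ≈ 0.290

0.290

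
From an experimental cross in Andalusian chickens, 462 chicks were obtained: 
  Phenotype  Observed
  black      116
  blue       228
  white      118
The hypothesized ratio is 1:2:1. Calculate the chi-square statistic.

Under the 1:2:1 hypothesis (Σ ratio = 4, N = 462):
  black: 462 × 1/4 = 115.5
  blue: 462 × 2/4 = 231
  white: 462 × 1/4 = 115.5
χ² = Σ (O − E)² / E
  black: (116 − 115.5)² / 115.5 = 0.0022
  blue: (228 − 231)² / 231 = 0.0390
  white: (118 − 115.5)² / 115.5 = 0.0541
χ² = 0.0022 + 0.0390 + 0.0541 = 0.0953 ≈ 0.095

0.095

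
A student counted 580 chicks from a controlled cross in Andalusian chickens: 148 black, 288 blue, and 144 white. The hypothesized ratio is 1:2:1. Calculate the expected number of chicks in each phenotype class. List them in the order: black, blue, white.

Total ratio parts = 4. Expected numbers out of 580:
  black: 580 × 1/4 = 145
  blue: 580 × 2/4 = 290
  white: 580 × 1/4 = 145

145, 290, 145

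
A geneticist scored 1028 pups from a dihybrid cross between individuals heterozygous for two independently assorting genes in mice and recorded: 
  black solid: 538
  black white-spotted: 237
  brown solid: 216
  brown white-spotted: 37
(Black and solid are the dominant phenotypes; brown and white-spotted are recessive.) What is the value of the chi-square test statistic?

27.322

A dihybrid F₂ with independent assortment and complete dominance at both loci gives a 9:3:3:1 phenotypic ratio.
Under the 9:3:3:1 hypothesis (Σ ratio = 16, N = 1028):
  black solid: 1028 × 9/16 = 578.25
  black white-spotted: 1028 × 3/16 = 192.75
  brown solid: 1028 × 3/16 = 192.75
  brown white-spotted: 1028 × 1/16 = 64.25
χ² = Σ (O − E)² / E
  black solid: (538 − 578.25)² / 578.25 = 2.8017
  black white-spotted: (237 − 192.75)² / 192.75 = 10.1586
  brown solid: (216 − 192.75)² / 192.75 = 2.8045
  brown white-spotted: (37 − 64.25)² / 64.25 = 11.5574
χ² = 2.8017 + 10.1586 + 2.8045 + 11.5574 = 27.3222 ≈ 27.322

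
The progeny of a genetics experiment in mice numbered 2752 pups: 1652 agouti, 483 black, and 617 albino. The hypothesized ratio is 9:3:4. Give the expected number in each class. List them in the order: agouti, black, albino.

1548, 516, 688

Expected counts for N = 2752 under a 9:3:4 ratio (total parts = 16):
  agouti: 2752 × 9/16 = 1548
  black: 2752 × 3/16 = 516
  albino: 2752 × 4/16 = 688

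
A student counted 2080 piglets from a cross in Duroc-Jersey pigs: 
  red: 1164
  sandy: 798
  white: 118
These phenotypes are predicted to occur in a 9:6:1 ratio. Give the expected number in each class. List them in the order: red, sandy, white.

1170, 780, 130

Total ratio parts = 16. Expected numbers out of 2080:
  red: 2080 × 9/16 = 1170
  sandy: 2080 × 6/16 = 780
  white: 2080 × 1/16 = 130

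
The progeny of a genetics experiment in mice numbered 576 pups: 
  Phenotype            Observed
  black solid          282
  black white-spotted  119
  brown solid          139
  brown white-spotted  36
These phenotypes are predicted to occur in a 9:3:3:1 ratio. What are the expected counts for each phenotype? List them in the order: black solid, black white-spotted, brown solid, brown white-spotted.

324, 108, 108, 36

Expected counts for N = 576 under a 9:3:3:1 ratio (total parts = 16):
  black solid: 576 × 9/16 = 324
  black white-spotted: 576 × 3/16 = 108
  brown solid: 576 × 3/16 = 108
  brown white-spotted: 576 × 1/16 = 36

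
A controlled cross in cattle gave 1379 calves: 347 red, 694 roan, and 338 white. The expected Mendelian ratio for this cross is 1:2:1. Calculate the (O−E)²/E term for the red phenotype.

Expected counts for N = 1379 under a 1:2:1 ratio (total parts = 4):
  red: 1379 × 1/4 = 344.75
  roan: 1379 × 2/4 = 689.5
  white: 1379 × 1/4 = 344.75
Contribution of red: (347 − 344.75)² / 344.75 = 0.0147

0.015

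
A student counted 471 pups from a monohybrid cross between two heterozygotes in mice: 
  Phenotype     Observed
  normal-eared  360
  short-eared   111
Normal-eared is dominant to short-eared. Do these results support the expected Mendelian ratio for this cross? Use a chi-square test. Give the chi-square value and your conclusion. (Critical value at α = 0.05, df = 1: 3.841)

For a monohybrid cross between heterozygotes with complete dominance, the expected phenotypic ratio is 3:1.
Total ratio parts = 4. Expected numbers out of 471:
  normal-eared: 471 × 3/4 = 353.25
  short-eared: 471 × 1/4 = 117.75
χ² = Σ (O − E)² / E
  normal-eared: (360 − 353.25)² / 353.25 = 0.1290
  short-eared: (111 − 117.75)² / 117.75 = 0.3869
χ² = 0.1290 + 0.3869 = 0.5159 ≈ 0.516
Degrees of freedom = 2 − 1 = 1; critical value at α = 0.05 is 3.841.
Since 0.516 < 3.841, we fail to reject the null hypothesis — the data are consistent with the 3:1 ratio.

0.516; consistent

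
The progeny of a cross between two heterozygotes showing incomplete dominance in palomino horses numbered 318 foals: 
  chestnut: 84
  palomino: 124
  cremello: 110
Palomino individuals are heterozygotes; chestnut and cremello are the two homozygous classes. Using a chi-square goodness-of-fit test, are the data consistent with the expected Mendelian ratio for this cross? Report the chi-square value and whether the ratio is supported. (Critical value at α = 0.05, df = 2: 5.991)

19.660; not consistent

With incomplete dominance, a heterozygote × heterozygote cross gives a 1:2:1 phenotypic ratio.
Under the 1:2:1 hypothesis (Σ ratio = 4, N = 318):
  chestnut: 318 × 1/4 = 79.5
  palomino: 318 × 2/4 = 159
  cremello: 318 × 1/4 = 79.5
χ² = Σ (O − E)² / E
  chestnut: (84 − 79.5)² / 79.5 = 0.2547
  palomino: (124 − 159)² / 159 = 7.7044
  cremello: (110 − 79.5)² / 79.5 = 11.7013
χ² = 0.2547 + 7.7044 + 11.7013 = 19.6604 ≈ 19.660
Degrees of freedom = 3 − 1 = 2; critical value at α = 0.05 is 5.991.
Since 19.660 > 5.991, we reject the null hypothesis — the data do not fit the 1:2:1 ratio.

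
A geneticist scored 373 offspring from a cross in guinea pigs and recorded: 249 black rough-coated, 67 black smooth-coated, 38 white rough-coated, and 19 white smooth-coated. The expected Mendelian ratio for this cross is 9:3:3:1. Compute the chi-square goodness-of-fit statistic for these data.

Expected counts for N = 373 under a 9:3:3:1 ratio (total parts = 16):
  black rough-coated: 373 × 9/16 = 209.8125
  black smooth-coated: 373 × 3/16 = 69.9375
  white rough-coated: 373 × 3/16 = 69.9375
  white smooth-coated: 373 × 1/16 = 23.3125
χ² = Σ (O − E)² / E
  black rough-coated: (249 − 209.8125)² / 209.8125 = 7.3192
  black smooth-coated: (67 − 69.9375)² / 69.9375 = 0.1234
  white rough-coated: (38 − 69.9375)² / 69.9375 = 14.5845
  white smooth-coated: (19 − 23.3125)² / 23.3125 = 0.7978
χ² = 7.3192 + 0.1234 + 14.5845 + 0.7978 = 22.8249 ≈ 22.825

22.825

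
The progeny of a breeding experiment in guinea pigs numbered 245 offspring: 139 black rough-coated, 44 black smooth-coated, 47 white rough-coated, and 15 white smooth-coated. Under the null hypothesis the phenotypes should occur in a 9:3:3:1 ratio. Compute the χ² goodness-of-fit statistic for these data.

0.123

The 9:3:3:1 ratio has 16 parts, so with N = 245 the expected counts are:
  black rough-coated: 245 × 9/16 = 137.8125
  black smooth-coated: 245 × 3/16 = 45.9375
  white rough-coated: 245 × 3/16 = 45.9375
  white smooth-coated: 245 × 1/16 = 15.3125
χ² = Σ (O − E)² / E
  black rough-coated: (139 − 137.8125)² / 137.8125 = 0.0102
  black smooth-coated: (44 − 45.9375)² / 45.9375 = 0.0817
  white rough-coated: (47 − 45.9375)² / 45.9375 = 0.0246
  white smooth-coated: (15 − 15.3125)² / 15.3125 = 0.0064
χ² = 0.0102 + 0.0817 + 0.0246 + 0.0064 = 0.1229 ≈ 0.123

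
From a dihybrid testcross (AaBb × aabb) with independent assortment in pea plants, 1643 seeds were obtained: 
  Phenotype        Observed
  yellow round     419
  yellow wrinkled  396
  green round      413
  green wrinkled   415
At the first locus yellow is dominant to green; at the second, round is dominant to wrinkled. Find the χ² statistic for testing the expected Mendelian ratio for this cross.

0.752

A dihybrid testcross with independent assortment gives a 1:1:1:1 ratio.
Under the 1:1:1:1 hypothesis (Σ ratio = 4, N = 1643):
  yellow round: 1643 × 1/4 = 410.75
  yellow wrinkled: 1643 × 1/4 = 410.75
  green round: 1643 × 1/4 = 410.75
  green wrinkled: 1643 × 1/4 = 410.75
χ² = Σ (O − E)² / E
  yellow round: (419 − 410.75)² / 410.75 = 0.1657
  yellow wrinkled: (396 − 410.75)² / 410.75 = 0.5297
  green round: (413 − 410.75)² / 410.75 = 0.0123
  green wrinkled: (415 − 410.75)² / 410.75 = 0.0440
χ² = 0.1657 + 0.5297 + 0.0123 + 0.0440 = 0.7517 ≈ 0.752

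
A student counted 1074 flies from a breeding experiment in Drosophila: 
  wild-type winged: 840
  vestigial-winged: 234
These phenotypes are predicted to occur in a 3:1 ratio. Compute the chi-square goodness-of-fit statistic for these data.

5.911

Total ratio parts = 4. Expected numbers out of 1074:
  wild-type winged: 1074 × 3/4 = 805.5
  vestigial-winged: 1074 × 1/4 = 268.5
χ² = Σ (O − E)² / E
  wild-type winged: (840 − 805.5)² / 805.5 = 1.4777
  vestigial-winged: (234 − 268.5)² / 268.5 = 4.4330
χ² = 1.4777 + 4.4330 = 5.9107 ≈ 5.911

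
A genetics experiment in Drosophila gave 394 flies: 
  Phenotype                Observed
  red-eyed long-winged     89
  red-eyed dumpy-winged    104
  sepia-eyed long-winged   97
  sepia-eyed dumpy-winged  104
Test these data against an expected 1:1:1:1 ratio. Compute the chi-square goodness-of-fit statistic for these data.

1.553

Total ratio parts = 4. Expected numbers out of 394:
  red-eyed long-winged: 394 × 1/4 = 98.5
  red-eyed dumpy-winged: 394 × 1/4 = 98.5
  sepia-eyed long-winged: 394 × 1/4 = 98.5
  sepia-eyed dumpy-winged: 394 × 1/4 = 98.5
χ² = Σ (O − E)² / E
  red-eyed long-winged: (89 − 98.5)² / 98.5 = 0.9162
  red-eyed dumpy-winged: (104 − 98.5)² / 98.5 = 0.3071
  sepia-eyed long-winged: (97 − 98.5)² / 98.5 = 0.0228
  sepia-eyed dumpy-winged: (104 − 98.5)² / 98.5 = 0.3071
χ² = 0.9162 + 0.3071 + 0.0228 + 0.3071 = 1.5532 ≈ 1.553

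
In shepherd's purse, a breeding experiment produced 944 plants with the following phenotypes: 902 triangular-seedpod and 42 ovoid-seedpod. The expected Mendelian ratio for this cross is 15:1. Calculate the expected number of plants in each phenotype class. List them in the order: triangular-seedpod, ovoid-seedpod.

885, 59

The 15:1 ratio has 16 parts, so with N = 944 the expected counts are:
  triangular-seedpod: 944 × 15/16 = 885
  ovoid-seedpod: 944 × 1/16 = 59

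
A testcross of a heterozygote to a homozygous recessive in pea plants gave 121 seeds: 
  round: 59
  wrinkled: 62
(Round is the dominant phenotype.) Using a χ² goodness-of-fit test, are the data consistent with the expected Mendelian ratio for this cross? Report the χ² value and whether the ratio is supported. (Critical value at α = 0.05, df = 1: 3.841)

0.074; consistent

A testcross of a heterozygote (Aa × aa) gives a 1:1 phenotypic ratio.
Under the 1:1 hypothesis (Σ ratio = 2, N = 121):
  round: 121 × 1/2 = 60.5
  wrinkled: 121 × 1/2 = 60.5
χ² = Σ (O − E)² / E
  round: (59 − 60.5)² / 60.5 = 0.0372
  wrinkled: (62 − 60.5)² / 60.5 = 0.0372
χ² = 0.0372 + 0.0372 = 0.0744 ≈ 0.074
Degrees of freedom = 2 − 1 = 1; critical value at α = 0.05 is 3.841.
Since 0.074 < 3.841, we fail to reject the null hypothesis — the data are consistent with the 1:1 ratio.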